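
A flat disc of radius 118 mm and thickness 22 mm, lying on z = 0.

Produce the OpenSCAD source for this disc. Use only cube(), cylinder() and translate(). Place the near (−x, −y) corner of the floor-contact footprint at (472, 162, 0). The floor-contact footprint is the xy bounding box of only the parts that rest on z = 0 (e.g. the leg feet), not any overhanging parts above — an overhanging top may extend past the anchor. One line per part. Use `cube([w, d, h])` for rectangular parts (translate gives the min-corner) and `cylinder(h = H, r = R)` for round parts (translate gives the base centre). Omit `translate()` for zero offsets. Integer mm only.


translate([590, 280, 0]) cylinder(h = 22, r = 118);


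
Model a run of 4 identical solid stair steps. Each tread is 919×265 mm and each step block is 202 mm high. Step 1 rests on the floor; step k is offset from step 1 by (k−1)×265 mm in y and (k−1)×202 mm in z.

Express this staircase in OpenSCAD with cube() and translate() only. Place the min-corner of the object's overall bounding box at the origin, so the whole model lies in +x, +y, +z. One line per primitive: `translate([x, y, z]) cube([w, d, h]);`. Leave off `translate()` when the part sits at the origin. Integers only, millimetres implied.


cube([919, 265, 202]);
translate([0, 265, 202]) cube([919, 265, 202]);
translate([0, 530, 404]) cube([919, 265, 202]);
translate([0, 795, 606]) cube([919, 265, 202]);


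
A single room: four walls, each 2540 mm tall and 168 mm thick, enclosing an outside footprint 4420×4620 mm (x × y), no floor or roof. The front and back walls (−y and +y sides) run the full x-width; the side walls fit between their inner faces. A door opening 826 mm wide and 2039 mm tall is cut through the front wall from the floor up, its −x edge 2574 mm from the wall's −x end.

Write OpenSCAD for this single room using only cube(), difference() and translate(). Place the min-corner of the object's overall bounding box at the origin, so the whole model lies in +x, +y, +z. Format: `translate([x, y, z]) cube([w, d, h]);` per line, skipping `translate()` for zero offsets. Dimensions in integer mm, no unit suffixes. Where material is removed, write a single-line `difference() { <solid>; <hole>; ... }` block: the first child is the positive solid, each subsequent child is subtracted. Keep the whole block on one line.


difference() { cube([4420, 168, 2540]); translate([2574, 0, 0]) cube([826, 168, 2039]); }
translate([0, 4452, 0]) cube([4420, 168, 2540]);
translate([0, 168, 0]) cube([168, 4284, 2540]);
translate([4252, 168, 0]) cube([168, 4284, 2540]);


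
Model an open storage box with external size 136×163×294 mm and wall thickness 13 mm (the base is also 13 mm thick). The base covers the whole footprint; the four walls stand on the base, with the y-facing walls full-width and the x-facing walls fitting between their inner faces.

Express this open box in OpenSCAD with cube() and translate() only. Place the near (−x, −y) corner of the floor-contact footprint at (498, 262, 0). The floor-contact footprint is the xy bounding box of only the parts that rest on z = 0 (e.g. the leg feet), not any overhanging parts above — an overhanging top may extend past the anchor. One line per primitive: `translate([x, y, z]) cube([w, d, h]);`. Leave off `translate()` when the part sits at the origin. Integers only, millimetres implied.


translate([498, 262, 0]) cube([136, 163, 13]);
translate([498, 262, 13]) cube([136, 13, 281]);
translate([498, 412, 13]) cube([136, 13, 281]);
translate([498, 275, 13]) cube([13, 137, 281]);
translate([621, 275, 13]) cube([13, 137, 281]);


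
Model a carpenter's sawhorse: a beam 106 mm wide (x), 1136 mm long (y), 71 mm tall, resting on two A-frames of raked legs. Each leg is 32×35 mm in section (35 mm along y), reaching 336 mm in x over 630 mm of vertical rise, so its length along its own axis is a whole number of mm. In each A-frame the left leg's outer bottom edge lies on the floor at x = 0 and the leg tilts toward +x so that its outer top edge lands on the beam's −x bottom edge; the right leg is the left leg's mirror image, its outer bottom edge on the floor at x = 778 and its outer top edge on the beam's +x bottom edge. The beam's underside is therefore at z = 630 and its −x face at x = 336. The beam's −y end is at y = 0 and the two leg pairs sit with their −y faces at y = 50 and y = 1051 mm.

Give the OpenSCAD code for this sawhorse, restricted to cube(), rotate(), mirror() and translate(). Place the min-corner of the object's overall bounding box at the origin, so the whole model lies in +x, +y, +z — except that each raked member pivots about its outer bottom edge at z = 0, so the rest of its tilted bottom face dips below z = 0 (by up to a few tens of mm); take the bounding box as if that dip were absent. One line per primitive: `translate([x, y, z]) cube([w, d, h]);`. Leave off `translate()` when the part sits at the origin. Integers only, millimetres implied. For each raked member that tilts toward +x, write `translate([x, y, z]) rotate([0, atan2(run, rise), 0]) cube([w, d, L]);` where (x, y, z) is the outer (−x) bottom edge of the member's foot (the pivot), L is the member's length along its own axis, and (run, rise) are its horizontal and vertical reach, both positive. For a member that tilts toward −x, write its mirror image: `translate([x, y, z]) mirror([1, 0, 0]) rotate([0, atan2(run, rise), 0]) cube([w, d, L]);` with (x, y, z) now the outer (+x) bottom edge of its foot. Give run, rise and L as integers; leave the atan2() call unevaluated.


translate([336, 0, 630]) cube([106, 1136, 71]);
translate([0, 50, 0]) rotate([0, atan2(336, 630), 0]) cube([32, 35, 714]);
translate([778, 50, 0]) mirror([1, 0, 0]) rotate([0, atan2(336, 630), 0]) cube([32, 35, 714]);
translate([0, 1051, 0]) rotate([0, atan2(336, 630), 0]) cube([32, 35, 714]);
translate([778, 1051, 0]) mirror([1, 0, 0]) rotate([0, atan2(336, 630), 0]) cube([32, 35, 714]);


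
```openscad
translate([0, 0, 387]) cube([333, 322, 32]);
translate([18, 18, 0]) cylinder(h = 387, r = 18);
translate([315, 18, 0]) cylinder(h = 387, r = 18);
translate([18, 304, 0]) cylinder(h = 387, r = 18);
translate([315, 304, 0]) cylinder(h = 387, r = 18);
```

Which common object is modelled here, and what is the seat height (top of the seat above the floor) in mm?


A stool. The seat height is 419 mm.

A 333×322×32 slab at z = 387 on four corner cylinders — a stool. The seat top is 387 + 32 = 419 mm.


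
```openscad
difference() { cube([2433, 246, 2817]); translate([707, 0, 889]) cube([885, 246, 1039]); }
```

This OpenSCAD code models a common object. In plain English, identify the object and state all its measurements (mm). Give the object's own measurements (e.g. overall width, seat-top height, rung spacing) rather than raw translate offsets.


A wall 2433 mm long (x), 246 mm thick (y), 2817 mm tall, with a rectangular window opening cut through it. The opening is 885 mm wide and 1039 mm tall; its sill is at z = 889 mm and its near (−x) edge is 707 mm from the wall's −x end. The opening passes through the full wall thickness.


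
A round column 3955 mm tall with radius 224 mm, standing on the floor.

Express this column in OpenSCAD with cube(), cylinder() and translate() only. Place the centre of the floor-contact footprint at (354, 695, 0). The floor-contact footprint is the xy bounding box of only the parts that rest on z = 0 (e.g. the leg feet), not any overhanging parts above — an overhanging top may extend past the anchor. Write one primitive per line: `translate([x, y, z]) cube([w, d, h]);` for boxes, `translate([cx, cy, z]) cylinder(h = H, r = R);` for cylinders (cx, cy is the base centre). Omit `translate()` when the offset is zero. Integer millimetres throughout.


translate([354, 695, 0]) cylinder(h = 3955, r = 224);


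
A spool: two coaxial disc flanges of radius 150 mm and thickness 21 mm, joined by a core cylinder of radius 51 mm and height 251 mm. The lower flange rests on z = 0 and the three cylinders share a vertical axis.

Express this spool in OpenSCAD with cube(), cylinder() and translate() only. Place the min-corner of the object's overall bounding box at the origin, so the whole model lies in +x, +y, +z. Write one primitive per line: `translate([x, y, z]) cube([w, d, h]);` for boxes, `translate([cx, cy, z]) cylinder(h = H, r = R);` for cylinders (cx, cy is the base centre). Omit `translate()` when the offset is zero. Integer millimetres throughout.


translate([150, 150, 0]) cylinder(h = 21, r = 150);
translate([150, 150, 21]) cylinder(h = 251, r = 51);
translate([150, 150, 272]) cylinder(h = 21, r = 150);


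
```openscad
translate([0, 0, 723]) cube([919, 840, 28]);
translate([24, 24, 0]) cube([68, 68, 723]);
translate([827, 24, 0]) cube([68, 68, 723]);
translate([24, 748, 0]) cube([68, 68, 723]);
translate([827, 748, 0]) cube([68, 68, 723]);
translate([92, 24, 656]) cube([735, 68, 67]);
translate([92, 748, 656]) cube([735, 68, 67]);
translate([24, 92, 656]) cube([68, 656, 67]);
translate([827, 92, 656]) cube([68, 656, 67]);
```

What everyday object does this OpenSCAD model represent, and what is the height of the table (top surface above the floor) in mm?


A table. The table height is 751 mm.

A 919×840×28 slab sits at z = 723 on four 68 mm square posts — a table. The top surface is at 723 + 28 = 751 mm.


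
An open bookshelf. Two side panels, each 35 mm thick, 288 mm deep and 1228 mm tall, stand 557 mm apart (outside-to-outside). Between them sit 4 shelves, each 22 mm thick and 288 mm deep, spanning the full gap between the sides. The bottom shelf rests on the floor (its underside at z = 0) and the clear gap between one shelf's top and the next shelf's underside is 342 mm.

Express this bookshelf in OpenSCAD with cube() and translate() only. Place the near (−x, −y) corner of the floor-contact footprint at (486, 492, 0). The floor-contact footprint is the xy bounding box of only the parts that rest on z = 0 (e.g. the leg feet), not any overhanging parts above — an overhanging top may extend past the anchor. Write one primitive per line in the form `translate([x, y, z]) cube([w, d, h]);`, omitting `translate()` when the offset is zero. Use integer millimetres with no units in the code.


translate([486, 492, 0]) cube([35, 288, 1228]);
translate([1008, 492, 0]) cube([35, 288, 1228]);
translate([521, 492, 0]) cube([487, 288, 22]);
translate([521, 492, 364]) cube([487, 288, 22]);
translate([521, 492, 728]) cube([487, 288, 22]);
translate([521, 492, 1092]) cube([487, 288, 22]);


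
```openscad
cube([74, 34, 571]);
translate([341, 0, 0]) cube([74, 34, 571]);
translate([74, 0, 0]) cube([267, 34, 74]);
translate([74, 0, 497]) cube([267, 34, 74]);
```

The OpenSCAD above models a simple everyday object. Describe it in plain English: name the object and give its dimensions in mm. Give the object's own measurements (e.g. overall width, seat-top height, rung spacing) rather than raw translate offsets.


A rectangular picture frame lying in the x–z plane (depth along y). The opening is 267 mm wide (x) by 423 mm tall (z), surrounded by a border 74 mm wide on all four sides. The frame is 34 mm deep and is made of two full-height vertical stiles with two horizontal rails fitted between them.


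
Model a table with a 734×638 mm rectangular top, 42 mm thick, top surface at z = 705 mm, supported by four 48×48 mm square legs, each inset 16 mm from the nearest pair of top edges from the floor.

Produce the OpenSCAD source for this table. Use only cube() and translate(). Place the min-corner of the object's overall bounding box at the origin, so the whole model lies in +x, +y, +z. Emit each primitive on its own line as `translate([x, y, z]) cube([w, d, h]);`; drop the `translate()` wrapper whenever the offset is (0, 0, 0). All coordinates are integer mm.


// leg_h = 705 - 42 = 663
translate([0, 0, 663]) cube([734, 638, 42]);
translate([16, 16, 0]) cube([48, 48, 663]);
translate([670, 16, 0]) cube([48, 48, 663]);
translate([16, 574, 0]) cube([48, 48, 663]);
translate([670, 574, 0]) cube([48, 48, 663]);


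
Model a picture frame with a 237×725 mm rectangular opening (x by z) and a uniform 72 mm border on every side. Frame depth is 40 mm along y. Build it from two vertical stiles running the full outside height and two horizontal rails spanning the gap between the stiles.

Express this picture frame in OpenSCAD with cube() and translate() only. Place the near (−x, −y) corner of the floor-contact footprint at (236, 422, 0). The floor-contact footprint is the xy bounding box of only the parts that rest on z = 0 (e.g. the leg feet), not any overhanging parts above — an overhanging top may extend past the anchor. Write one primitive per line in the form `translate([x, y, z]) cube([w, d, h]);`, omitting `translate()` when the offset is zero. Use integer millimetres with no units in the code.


translate([236, 422, 0]) cube([72, 40, 869]);
translate([545, 422, 0]) cube([72, 40, 869]);
translate([308, 422, 0]) cube([237, 40, 72]);
translate([308, 422, 797]) cube([237, 40, 72]);


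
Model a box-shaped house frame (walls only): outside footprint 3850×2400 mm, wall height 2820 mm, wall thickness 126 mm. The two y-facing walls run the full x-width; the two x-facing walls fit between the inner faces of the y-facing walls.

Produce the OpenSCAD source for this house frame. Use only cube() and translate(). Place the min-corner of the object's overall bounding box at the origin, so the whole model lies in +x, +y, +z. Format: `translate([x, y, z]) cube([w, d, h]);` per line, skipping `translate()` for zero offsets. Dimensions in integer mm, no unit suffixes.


cube([3850, 126, 2820]);
translate([0, 2274, 0]) cube([3850, 126, 2820]);
translate([0, 126, 0]) cube([126, 2148, 2820]);
translate([3724, 126, 0]) cube([126, 2148, 2820]);


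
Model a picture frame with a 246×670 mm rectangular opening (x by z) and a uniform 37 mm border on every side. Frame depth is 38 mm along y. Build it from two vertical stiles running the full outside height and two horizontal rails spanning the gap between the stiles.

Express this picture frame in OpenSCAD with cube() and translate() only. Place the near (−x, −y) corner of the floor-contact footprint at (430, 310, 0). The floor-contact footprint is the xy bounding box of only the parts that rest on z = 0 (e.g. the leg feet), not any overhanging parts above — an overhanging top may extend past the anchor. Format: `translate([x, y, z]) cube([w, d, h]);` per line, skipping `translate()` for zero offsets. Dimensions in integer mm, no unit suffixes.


translate([430, 310, 0]) cube([37, 38, 744]);
translate([713, 310, 0]) cube([37, 38, 744]);
translate([467, 310, 0]) cube([246, 38, 37]);
translate([467, 310, 707]) cube([246, 38, 37]);


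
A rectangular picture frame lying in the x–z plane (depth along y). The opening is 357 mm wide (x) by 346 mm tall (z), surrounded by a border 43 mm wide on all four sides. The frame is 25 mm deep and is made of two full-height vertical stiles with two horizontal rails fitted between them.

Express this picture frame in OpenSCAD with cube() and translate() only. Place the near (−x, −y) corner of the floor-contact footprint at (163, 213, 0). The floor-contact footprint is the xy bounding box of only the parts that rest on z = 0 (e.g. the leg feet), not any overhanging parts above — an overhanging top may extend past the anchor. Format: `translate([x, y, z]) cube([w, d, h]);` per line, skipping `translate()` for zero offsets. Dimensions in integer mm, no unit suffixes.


translate([163, 213, 0]) cube([43, 25, 432]);
translate([563, 213, 0]) cube([43, 25, 432]);
translate([206, 213, 0]) cube([357, 25, 43]);
translate([206, 213, 389]) cube([357, 25, 43]);


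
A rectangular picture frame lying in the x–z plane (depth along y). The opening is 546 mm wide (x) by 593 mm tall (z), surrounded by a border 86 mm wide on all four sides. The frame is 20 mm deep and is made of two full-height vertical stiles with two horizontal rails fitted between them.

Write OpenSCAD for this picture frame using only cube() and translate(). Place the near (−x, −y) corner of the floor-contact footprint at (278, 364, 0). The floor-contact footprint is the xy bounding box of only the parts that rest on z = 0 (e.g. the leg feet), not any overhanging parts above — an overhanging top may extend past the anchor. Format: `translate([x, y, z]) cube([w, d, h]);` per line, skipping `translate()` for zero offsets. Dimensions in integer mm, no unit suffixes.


translate([278, 364, 0]) cube([86, 20, 765]);
translate([910, 364, 0]) cube([86, 20, 765]);
translate([364, 364, 0]) cube([546, 20, 86]);
translate([364, 364, 679]) cube([546, 20, 86]);


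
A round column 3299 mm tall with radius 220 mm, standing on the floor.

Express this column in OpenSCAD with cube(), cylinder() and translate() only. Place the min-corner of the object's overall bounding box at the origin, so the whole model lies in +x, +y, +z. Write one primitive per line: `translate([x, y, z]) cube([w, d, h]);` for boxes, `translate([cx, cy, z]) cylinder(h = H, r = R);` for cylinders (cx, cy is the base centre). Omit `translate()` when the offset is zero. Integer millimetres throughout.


translate([220, 220, 0]) cylinder(h = 3299, r = 220);


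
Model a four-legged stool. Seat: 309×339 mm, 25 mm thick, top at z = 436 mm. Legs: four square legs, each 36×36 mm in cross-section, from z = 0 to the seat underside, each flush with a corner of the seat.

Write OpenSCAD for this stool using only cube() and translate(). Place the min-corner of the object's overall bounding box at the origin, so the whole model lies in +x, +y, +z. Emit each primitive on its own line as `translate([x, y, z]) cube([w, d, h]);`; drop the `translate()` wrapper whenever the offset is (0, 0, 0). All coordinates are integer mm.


translate([0, 0, 411]) cube([309, 339, 25]);
cube([36, 36, 411]);
translate([273, 0, 0]) cube([36, 36, 411]);
translate([0, 303, 0]) cube([36, 36, 411]);
translate([273, 303, 0]) cube([36, 36, 411]);


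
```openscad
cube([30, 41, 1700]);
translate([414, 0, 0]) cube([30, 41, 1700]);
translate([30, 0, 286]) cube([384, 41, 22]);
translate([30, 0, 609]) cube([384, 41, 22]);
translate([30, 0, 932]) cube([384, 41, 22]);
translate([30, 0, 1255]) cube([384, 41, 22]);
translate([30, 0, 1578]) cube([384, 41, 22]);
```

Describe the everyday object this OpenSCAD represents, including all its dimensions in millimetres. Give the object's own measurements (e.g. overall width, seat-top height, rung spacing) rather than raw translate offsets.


A straight ladder. Two 30×41 mm vertical rails, 1700 mm tall, stand 444 mm apart (outside-to-outside) with their front faces coplanar on the −y side. 5 rungs, each 41 mm deep and 22 mm tall, span between the inner faces of the rails, front faces flush with the rails. The lowest rung's underside is at z = 286 mm and rungs are spaced 323 mm apart (underside to underside).


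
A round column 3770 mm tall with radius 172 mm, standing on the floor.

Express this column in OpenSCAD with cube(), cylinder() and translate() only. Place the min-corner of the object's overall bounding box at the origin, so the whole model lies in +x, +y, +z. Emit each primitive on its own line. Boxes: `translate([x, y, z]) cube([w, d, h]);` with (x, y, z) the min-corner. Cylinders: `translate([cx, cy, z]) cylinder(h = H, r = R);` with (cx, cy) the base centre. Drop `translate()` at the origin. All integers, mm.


translate([172, 172, 0]) cylinder(h = 3770, r = 172);


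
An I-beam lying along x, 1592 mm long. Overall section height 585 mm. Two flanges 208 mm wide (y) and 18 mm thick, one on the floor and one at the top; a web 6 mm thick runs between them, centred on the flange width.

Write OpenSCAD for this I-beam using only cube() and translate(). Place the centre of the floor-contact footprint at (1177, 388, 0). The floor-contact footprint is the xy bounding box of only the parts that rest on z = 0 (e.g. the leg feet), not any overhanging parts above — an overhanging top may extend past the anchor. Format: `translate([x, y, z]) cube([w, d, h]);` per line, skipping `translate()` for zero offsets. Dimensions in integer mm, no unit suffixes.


translate([381, 284, 0]) cube([1592, 208, 18]);
translate([381, 385, 18]) cube([1592, 6, 549]);
translate([381, 284, 567]) cube([1592, 208, 18]);


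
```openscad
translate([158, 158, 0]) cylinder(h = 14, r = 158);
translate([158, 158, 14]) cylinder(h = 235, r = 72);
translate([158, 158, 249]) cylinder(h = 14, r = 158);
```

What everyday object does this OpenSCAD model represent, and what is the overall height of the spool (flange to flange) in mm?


A spool. The overall height is 263 mm.

Three coaxial cylinders, large–small–large — a spool. Two 14 mm flanges and a 235 mm core give 14 + 235 + 14 = 263 mm.


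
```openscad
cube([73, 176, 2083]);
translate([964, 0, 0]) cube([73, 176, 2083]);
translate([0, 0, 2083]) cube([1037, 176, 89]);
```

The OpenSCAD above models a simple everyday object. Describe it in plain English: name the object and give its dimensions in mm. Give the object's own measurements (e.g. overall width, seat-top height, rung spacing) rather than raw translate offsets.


A door frame. The clear opening is 891 mm wide and 2083 mm high. Two 73 mm wide jambs, 176 mm deep, stand either side of the opening from the floor to the top of the opening. A 89 mm thick head sits across the top of both jambs, spanning the full outside width of the frame.


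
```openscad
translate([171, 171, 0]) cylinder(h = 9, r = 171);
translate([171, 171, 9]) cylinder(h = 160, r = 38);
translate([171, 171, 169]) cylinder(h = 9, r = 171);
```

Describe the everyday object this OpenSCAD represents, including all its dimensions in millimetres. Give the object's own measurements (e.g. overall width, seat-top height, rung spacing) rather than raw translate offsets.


A spool: two coaxial disc flanges of radius 171 mm and thickness 9 mm, joined by a core cylinder of radius 38 mm and height 160 mm. The lower flange rests on z = 0 and the three cylinders share a vertical axis.


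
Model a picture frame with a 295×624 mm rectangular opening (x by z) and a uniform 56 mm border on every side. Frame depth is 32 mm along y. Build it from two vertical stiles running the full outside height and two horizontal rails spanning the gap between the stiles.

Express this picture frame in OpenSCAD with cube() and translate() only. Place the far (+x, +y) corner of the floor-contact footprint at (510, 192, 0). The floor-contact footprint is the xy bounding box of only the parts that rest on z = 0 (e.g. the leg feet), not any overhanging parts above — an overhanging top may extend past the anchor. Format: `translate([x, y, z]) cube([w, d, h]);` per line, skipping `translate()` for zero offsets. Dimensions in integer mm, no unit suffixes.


translate([103, 160, 0]) cube([56, 32, 736]);
translate([454, 160, 0]) cube([56, 32, 736]);
translate([159, 160, 0]) cube([295, 32, 56]);
translate([159, 160, 680]) cube([295, 32, 56]);


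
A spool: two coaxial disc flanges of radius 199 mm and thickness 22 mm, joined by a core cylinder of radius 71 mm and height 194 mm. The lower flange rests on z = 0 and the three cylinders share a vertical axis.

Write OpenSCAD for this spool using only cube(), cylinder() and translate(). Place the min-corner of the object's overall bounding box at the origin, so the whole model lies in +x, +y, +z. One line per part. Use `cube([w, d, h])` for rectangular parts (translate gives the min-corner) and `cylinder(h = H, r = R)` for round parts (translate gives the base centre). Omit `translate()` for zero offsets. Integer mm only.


translate([199, 199, 0]) cylinder(h = 22, r = 199);
translate([199, 199, 22]) cylinder(h = 194, r = 71);
translate([199, 199, 216]) cylinder(h = 22, r = 199);


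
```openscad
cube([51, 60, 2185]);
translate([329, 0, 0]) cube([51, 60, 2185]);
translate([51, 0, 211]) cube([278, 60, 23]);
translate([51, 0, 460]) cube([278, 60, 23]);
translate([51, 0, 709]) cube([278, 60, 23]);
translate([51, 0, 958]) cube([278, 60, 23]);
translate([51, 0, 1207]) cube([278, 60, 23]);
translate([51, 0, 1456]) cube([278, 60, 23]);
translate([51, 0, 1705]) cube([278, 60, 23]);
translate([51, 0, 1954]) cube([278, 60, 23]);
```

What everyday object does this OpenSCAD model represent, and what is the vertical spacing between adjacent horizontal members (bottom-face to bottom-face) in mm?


A ladder. The rung spacing is 249 mm.

Two tall 51×60 posts with 8 short bars between them — a ladder. Adjacent rungs sit at z = 211 and z = 460, so the spacing is 460 − 211 = 249 mm.


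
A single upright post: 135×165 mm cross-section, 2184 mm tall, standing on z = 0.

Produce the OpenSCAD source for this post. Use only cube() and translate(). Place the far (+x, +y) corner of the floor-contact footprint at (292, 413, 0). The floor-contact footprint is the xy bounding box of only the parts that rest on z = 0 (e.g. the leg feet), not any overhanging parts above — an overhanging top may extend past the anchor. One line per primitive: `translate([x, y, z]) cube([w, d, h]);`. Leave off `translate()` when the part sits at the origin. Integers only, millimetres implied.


translate([157, 248, 0]) cube([135, 165, 2184]);


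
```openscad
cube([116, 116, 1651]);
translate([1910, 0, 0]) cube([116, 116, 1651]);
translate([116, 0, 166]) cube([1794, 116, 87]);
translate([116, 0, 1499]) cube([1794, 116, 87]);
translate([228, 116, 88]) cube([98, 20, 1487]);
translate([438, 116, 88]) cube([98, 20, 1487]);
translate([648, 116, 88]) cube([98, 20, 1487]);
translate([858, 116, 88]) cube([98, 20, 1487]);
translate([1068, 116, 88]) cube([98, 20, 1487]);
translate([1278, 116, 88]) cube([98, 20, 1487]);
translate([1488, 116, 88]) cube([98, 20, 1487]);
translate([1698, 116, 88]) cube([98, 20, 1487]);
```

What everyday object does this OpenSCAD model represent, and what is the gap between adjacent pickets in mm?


A fence section. The picket gap is 112 mm.

Two posts, two rails, 8 pickets — a fence section. Span 1794 mm holds 8 pickets of 98 mm with 9 equal gaps: ⌊(1794 − 8·98) / 9⌋ = 112 mm.


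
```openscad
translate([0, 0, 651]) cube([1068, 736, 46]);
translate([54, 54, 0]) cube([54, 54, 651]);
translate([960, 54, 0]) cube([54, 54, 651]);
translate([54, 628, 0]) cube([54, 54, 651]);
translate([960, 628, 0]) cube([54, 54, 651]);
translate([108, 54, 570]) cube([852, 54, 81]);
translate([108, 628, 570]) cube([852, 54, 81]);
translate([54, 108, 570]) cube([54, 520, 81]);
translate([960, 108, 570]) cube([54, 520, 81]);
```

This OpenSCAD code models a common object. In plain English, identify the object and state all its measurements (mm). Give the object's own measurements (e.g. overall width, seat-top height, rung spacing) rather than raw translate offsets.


A table: top 1068 mm (x) × 736 mm (y), 46 mm thick, upper face at z = 697 mm, on four 54×54 mm square legs, each inset 54 mm from the nearest pair of top edges from z = 0 to the bottom of the top. Four apron rails, 54 mm thick and 81 mm tall, run between adjacent legs with their top edges flush with the underside of the top and their outer faces flush with the legs' outer faces.


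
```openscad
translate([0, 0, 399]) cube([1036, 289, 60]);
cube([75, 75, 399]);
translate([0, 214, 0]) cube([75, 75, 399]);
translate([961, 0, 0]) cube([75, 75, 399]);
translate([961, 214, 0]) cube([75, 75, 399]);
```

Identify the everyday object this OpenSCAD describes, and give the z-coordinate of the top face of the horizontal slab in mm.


A bench. The seat-top height is 459 mm.

A long slab on four corner posts — a bench. The slab sits at z = 399 with thickness 60, so the top is 399 + 60 = 459 mm.


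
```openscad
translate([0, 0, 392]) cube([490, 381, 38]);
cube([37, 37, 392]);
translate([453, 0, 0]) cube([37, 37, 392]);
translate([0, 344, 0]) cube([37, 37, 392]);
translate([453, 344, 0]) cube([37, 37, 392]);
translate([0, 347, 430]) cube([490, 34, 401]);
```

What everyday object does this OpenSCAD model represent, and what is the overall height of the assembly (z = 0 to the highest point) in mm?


A chair. The overall height is 831 mm.

A slab on four corner posts with a tall panel at the back — a chair. The seat slab sits at z = 392 with thickness 38, and the 401 mm backrest starts at the seat top, so the overall height is 392 + 38 + 401 = 831 mm.


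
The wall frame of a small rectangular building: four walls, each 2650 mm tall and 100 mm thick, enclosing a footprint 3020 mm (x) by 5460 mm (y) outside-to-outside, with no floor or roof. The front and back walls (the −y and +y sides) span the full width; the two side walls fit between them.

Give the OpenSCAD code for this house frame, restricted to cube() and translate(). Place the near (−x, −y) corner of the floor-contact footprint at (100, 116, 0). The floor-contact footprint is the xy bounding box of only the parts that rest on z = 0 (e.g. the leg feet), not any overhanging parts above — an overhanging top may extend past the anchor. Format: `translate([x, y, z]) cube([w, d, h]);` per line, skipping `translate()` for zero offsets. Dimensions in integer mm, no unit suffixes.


translate([100, 116, 0]) cube([3020, 100, 2650]);
translate([100, 5476, 0]) cube([3020, 100, 2650]);
translate([100, 216, 0]) cube([100, 5260, 2650]);
translate([3020, 216, 0]) cube([100, 5260, 2650]);


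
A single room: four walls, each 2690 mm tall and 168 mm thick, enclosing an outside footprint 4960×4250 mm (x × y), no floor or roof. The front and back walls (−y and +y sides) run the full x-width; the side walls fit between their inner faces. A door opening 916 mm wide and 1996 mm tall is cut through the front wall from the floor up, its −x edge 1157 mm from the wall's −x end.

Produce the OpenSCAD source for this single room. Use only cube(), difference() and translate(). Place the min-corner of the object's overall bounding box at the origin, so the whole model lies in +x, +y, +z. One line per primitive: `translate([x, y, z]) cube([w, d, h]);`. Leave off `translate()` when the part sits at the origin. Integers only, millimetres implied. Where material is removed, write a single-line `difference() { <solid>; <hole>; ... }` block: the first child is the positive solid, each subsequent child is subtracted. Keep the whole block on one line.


difference() { cube([4960, 168, 2690]); translate([1157, 0, 0]) cube([916, 168, 1996]); }
translate([0, 4082, 0]) cube([4960, 168, 2690]);
translate([0, 168, 0]) cube([168, 3914, 2690]);
translate([4792, 168, 0]) cube([168, 3914, 2690]);


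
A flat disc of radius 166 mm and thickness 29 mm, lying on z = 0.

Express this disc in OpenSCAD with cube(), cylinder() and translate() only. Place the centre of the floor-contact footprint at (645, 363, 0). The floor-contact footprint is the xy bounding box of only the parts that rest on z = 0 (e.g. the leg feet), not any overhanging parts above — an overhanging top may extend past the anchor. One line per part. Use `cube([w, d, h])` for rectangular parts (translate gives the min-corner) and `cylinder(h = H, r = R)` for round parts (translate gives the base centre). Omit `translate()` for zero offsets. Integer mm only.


translate([645, 363, 0]) cylinder(h = 29, r = 166);


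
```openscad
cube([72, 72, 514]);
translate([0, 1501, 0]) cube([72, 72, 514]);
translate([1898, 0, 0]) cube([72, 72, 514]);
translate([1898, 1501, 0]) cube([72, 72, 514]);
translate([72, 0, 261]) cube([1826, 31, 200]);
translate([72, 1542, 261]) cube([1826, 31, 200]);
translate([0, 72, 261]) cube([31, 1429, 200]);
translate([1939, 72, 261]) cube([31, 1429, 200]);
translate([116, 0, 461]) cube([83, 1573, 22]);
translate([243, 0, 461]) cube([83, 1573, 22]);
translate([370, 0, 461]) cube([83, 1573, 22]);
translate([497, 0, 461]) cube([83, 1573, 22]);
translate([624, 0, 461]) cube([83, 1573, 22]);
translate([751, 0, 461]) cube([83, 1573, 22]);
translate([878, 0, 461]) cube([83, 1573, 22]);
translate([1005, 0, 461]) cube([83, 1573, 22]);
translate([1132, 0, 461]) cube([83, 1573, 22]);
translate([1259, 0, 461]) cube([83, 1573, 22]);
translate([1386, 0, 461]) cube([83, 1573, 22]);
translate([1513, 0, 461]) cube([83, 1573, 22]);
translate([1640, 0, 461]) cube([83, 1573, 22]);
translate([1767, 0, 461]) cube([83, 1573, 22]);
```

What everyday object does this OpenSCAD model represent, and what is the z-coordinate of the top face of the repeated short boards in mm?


A bed frame. The slat-top height is 483 mm.

Four posts, four rails, and a row of slats — a bed frame. Slats sit on the rails at z = 261 + 200 = 461; with slat thickness 22, the top is 483 mm.


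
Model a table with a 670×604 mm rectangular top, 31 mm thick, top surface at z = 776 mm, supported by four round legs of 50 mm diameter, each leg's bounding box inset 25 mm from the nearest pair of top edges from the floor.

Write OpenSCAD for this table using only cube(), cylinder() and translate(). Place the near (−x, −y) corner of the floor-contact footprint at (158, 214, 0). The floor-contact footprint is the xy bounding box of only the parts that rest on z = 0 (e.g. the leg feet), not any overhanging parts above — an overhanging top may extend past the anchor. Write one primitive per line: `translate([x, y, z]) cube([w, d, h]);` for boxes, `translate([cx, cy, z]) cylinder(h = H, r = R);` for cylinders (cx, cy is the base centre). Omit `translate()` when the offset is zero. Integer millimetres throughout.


translate([133, 189, 745]) cube([670, 604, 31]);
translate([183, 239, 0]) cylinder(h = 745, r = 25);
translate([753, 239, 0]) cylinder(h = 745, r = 25);
translate([183, 743, 0]) cylinder(h = 745, r = 25);
translate([753, 743, 0]) cylinder(h = 745, r = 25);


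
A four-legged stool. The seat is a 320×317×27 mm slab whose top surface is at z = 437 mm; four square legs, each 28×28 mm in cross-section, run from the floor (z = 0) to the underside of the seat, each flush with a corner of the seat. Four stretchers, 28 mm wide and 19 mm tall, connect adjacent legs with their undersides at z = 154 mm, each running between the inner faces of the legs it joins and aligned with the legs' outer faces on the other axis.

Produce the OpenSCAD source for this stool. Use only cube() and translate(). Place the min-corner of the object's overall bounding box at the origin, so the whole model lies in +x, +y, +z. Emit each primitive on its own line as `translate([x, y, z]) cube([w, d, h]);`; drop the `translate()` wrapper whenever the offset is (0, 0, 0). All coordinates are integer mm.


translate([0, 0, 410]) cube([320, 317, 27]);
cube([28, 28, 410]);
translate([292, 0, 0]) cube([28, 28, 410]);
translate([0, 289, 0]) cube([28, 28, 410]);
translate([292, 289, 0]) cube([28, 28, 410]);
translate([28, 0, 154]) cube([264, 28, 19]);
translate([28, 289, 154]) cube([264, 28, 19]);
translate([0, 28, 154]) cube([28, 261, 19]);
translate([292, 28, 154]) cube([28, 261, 19]);


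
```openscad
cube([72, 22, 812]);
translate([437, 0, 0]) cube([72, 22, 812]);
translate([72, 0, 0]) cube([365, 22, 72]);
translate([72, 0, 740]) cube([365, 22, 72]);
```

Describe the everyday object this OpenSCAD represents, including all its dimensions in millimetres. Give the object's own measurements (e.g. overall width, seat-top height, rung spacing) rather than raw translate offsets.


A rectangular picture frame lying in the x–z plane (depth along y). The opening is 365 mm wide (x) by 668 mm tall (z), surrounded by a border 72 mm wide on all four sides. The frame is 22 mm deep and is made of two full-height vertical stiles with two horizontal rails fitted between them.


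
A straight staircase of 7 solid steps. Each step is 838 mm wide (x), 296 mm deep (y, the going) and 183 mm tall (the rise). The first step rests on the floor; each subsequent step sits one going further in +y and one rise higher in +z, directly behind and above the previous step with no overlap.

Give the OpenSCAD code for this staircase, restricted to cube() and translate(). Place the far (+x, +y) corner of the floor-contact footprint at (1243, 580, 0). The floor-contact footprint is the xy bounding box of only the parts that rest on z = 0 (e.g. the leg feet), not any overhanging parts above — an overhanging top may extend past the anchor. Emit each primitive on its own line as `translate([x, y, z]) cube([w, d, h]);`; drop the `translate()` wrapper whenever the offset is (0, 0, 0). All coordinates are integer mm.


translate([405, 284, 0]) cube([838, 296, 183]);
translate([405, 580, 183]) cube([838, 296, 183]);
translate([405, 876, 366]) cube([838, 296, 183]);
translate([405, 1172, 549]) cube([838, 296, 183]);
translate([405, 1468, 732]) cube([838, 296, 183]);
translate([405, 1764, 915]) cube([838, 296, 183]);
translate([405, 2060, 1098]) cube([838, 296, 183]);


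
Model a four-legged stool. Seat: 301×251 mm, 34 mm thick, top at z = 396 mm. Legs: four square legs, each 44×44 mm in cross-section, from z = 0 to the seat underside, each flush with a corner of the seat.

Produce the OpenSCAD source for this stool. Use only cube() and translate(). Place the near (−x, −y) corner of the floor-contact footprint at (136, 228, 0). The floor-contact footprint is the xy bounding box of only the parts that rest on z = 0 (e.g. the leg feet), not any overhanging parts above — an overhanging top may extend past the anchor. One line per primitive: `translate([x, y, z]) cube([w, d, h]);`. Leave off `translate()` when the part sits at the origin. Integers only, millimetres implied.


translate([136, 228, 362]) cube([301, 251, 34]);
translate([136, 228, 0]) cube([44, 44, 362]);
translate([393, 228, 0]) cube([44, 44, 362]);
translate([136, 435, 0]) cube([44, 44, 362]);
translate([393, 435, 0]) cube([44, 44, 362]);


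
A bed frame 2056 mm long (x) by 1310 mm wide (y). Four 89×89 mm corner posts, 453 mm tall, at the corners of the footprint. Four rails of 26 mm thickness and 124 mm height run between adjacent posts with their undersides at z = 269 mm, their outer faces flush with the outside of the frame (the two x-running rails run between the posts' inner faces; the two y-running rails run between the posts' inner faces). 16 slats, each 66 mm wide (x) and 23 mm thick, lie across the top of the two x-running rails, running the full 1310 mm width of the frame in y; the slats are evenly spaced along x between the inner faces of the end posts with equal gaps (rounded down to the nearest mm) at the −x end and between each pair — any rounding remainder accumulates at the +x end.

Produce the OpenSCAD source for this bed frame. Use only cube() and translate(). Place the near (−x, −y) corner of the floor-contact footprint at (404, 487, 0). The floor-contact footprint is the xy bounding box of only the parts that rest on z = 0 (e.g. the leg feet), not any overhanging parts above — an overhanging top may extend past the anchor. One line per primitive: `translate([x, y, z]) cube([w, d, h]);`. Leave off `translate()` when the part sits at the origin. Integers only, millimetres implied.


// slat z = rail_z + rail_h = 269 + 124 = 393
// slat gap = ⌊(1878 − 16·66) / 17⌋ = 48
translate([404, 487, 0]) cube([89, 89, 453]);
translate([404, 1708, 0]) cube([89, 89, 453]);
translate([2371, 487, 0]) cube([89, 89, 453]);
translate([2371, 1708, 0]) cube([89, 89, 453]);
translate([493, 487, 269]) cube([1878, 26, 124]);
translate([493, 1771, 269]) cube([1878, 26, 124]);
translate([404, 576, 269]) cube([26, 1132, 124]);
translate([2434, 576, 269]) cube([26, 1132, 124]);
translate([541, 487, 393]) cube([66, 1310, 23]);
translate([655, 487, 393]) cube([66, 1310, 23]);
translate([769, 487, 393]) cube([66, 1310, 23]);
translate([883, 487, 393]) cube([66, 1310, 23]);
translate([997, 487, 393]) cube([66, 1310, 23]);
translate([1111, 487, 393]) cube([66, 1310, 23]);
translate([1225, 487, 393]) cube([66, 1310, 23]);
translate([1339, 487, 393]) cube([66, 1310, 23]);
translate([1453, 487, 393]) cube([66, 1310, 23]);
translate([1567, 487, 393]) cube([66, 1310, 23]);
translate([1681, 487, 393]) cube([66, 1310, 23]);
translate([1795, 487, 393]) cube([66, 1310, 23]);
translate([1909, 487, 393]) cube([66, 1310, 23]);
translate([2023, 487, 393]) cube([66, 1310, 23]);
translate([2137, 487, 393]) cube([66, 1310, 23]);
translate([2251, 487, 393]) cube([66, 1310, 23]);
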